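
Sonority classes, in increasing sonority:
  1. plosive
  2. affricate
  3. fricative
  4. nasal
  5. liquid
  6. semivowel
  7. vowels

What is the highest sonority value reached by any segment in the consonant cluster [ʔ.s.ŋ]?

/ʔ/ — plosive, sonority 1.
/s/ — fricative, sonority 3.
/ŋ/ — nasal, sonority 4.
The maximum is 4.

4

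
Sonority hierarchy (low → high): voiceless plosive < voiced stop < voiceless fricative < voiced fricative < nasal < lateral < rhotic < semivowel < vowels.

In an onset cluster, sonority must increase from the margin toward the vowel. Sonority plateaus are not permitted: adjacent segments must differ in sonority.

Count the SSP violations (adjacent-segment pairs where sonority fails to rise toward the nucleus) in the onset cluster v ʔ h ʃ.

/v/ is a voiced fricative (sonority 4).
/ʔ/ is a voiceless plosive (sonority 1).
/h/ is a voiceless fricative (sonority 3).
/ʃ/ is a voiceless fricative (sonority 3).
/v/→/ʔ/: 4→1 (does not rise) — violation.
/ʔ/→/h/: 1→3 (rises) — ok.
/h/→/ʃ/: 3→3 (plateau) — violation.

2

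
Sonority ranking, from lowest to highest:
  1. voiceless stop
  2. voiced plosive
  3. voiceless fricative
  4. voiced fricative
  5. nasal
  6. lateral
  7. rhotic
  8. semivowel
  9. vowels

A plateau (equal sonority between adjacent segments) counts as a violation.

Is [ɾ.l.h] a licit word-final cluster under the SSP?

/ɾ/ — rhotic, sonority 7.
/l/ — lateral, sonority 6.
/h/ — voiceless fricative, sonority 3.
The profile 7-6-3 strictly falls, so the word-final cluster satisfies the SSP.

yes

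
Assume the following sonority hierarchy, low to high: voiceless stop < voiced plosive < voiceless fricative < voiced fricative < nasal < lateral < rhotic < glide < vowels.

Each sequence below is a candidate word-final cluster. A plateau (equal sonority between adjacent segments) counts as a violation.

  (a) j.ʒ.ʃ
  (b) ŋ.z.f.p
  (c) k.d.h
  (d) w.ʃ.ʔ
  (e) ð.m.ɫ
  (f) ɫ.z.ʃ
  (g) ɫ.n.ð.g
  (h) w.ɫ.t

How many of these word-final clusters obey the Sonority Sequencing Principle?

(a) j.ʒ.ʃ: profile 8-4-3 — obeys.
(b) ŋ.z.f.p: profile 5-4-3-1 — obeys.
(c) k.d.h: profile 1-2-3 — violates.
(d) w.ʃ.ʔ: profile 8-3-1 — obeys.
(e) ð.m.ɫ: profile 4-5-6 — violates.
(f) ɫ.z.ʃ: profile 6-4-3 — obeys.
(g) ɫ.n.ð.g: profile 6-5-4-2 — obeys.
(h) w.ɫ.t: profile 8-6-1 — obeys.

6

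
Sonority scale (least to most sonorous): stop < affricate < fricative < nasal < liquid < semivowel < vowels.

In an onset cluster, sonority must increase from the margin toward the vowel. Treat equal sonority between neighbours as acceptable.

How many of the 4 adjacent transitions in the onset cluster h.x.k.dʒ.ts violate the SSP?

1

/h/: fricative = 3.
/x/: fricative = 3.
/k/: stop = 1.
/dʒ/: affricate = 2.
/ts/: affricate = 2.
/h/→/x/: 3→3 (plateau, allowed) — ok.
/x/→/k/: 3→1 (does not rise) — violation.
/k/→/dʒ/: 1→2 (rises) — ok.
/dʒ/→/ts/: 2→2 (plateau, allowed) — ok.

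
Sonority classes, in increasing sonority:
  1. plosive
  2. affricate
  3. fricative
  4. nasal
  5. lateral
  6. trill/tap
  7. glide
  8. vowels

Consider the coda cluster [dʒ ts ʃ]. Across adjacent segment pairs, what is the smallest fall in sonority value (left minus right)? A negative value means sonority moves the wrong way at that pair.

-1

/dʒ/ is an affricate (sonority 2).
/ts/ is an affricate (sonority 2).
/ʃ/ is a fricative (sonority 3).
/dʒ/→/ts/: change +0.
/ts/→/ʃ/: change -1.
Minimum = -1.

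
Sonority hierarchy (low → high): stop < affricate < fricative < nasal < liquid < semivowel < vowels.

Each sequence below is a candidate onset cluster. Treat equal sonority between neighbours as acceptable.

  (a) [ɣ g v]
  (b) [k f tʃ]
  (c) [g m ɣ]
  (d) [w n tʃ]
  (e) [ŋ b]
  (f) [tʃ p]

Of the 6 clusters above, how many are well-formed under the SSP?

(a) [ɣ g v]: profile 3-1-3 — violates.
(b) [k f tʃ]: profile 1-3-2 — violates.
(c) [g m ɣ]: profile 1-4-3 — violates.
(d) [w n tʃ]: profile 6-4-2 — violates.
(e) [ŋ b]: profile 4-1 — violates.
(f) [tʃ p]: profile 2-1 — violates.

0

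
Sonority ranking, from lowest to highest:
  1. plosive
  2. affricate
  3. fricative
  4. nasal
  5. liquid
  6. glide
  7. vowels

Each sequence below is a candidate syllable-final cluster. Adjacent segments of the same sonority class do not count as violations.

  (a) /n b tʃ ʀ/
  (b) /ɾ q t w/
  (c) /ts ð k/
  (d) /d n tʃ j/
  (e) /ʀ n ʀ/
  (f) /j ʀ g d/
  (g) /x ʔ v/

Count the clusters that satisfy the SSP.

(a) 4-1-2-5 → violates
(b) 5-1-1-6 → violates
(c) 2-3-1 → violates
(d) 1-4-2-6 → violates
(e) 5-4-5 → violates
(f) 6-5-1-1 → obeys
(g) 3-1-3 → violates

1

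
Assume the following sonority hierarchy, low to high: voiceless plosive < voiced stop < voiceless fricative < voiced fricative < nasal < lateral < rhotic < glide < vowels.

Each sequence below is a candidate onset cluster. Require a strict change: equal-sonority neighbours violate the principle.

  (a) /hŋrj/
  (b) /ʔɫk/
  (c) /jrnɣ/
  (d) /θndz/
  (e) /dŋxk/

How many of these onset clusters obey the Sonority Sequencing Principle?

1

(a) 3-5-7-8 → obeys
(b) 1-6-1 → violates
(c) 8-7-5-4 → violates
(d) 3-5-2-4 → violates
(e) 2-5-3-1 → violates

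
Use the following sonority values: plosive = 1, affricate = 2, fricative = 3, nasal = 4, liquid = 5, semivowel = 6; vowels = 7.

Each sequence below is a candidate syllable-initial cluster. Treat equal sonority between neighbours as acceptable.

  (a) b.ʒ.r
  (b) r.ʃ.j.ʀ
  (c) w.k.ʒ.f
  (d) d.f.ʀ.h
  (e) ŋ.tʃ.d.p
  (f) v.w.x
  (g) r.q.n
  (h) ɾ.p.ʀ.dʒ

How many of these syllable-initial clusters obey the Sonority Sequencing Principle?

1

(a) b.ʒ.r: profile 1-3-5 — obeys.
(b) r.ʃ.j.ʀ: profile 5-3-6-5 — violates.
(c) w.k.ʒ.f: profile 6-1-3-3 — violates.
(d) d.f.ʀ.h: profile 1-3-5-3 — violates.
(e) ŋ.tʃ.d.p: profile 4-2-1-1 — violates.
(f) v.w.x: profile 3-6-3 — violates.
(g) r.q.n: profile 5-1-4 — violates.
(h) ɾ.p.ʀ.dʒ: profile 5-1-5-2 — violates.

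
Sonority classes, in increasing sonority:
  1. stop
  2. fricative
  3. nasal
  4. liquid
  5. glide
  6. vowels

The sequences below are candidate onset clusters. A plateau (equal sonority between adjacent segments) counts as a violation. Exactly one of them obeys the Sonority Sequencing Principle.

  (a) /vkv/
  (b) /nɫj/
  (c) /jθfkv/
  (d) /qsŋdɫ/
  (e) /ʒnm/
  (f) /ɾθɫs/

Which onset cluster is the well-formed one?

(a) sonority 2-1-2: ill-formed.
(b) sonority 3-4-5: well-formed.
(c) sonority 5-2-2-1-2: ill-formed.
(d) sonority 1-2-3-1-4: ill-formed.
(e) sonority 2-3-3: ill-formed.
(f) sonority 4-2-4-2: ill-formed.

b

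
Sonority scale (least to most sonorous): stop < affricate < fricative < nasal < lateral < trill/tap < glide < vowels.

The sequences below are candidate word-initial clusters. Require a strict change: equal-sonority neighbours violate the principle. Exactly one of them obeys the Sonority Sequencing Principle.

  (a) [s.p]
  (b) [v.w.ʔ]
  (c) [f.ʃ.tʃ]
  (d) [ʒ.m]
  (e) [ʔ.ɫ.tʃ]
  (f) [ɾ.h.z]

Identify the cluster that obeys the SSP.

d

(a) 3-1 → violates
(b) 3-7-1 → violates
(c) 3-3-2 → violates
(d) 3-4 → obeys
(e) 1-5-2 → violates
(f) 6-3-3 → violates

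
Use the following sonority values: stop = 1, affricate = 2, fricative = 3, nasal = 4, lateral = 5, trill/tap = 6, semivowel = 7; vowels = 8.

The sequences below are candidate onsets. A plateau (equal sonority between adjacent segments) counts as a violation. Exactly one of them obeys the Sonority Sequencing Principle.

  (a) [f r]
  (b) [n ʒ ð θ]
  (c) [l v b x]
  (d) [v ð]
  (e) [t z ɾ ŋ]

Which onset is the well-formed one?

(a) sonority 3-6: well-formed.
(b) sonority 4-3-3-3: ill-formed.
(c) sonority 5-3-1-3: ill-formed.
(d) sonority 3-3: ill-formed.
(e) sonority 1-3-6-4: ill-formed.

a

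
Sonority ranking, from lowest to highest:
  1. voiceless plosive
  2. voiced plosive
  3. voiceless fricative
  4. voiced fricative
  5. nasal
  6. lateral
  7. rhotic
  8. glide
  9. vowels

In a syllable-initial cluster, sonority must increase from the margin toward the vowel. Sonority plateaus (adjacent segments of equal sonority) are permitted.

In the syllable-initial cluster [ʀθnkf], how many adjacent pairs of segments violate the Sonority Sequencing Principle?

/ʀ/ — rhotic, sonority 7.
/θ/ — voiceless fricative, sonority 3.
/n/ — nasal, sonority 5.
/k/ — voiceless plosive, sonority 1.
/f/ — voiceless fricative, sonority 3.
/ʀ/→/θ/: 7→3 (does not rise) — violation.
/θ/→/n/: 3→5 (rises) — ok.
/n/→/k/: 5→1 (does not rise) — violation.
/k/→/f/: 1→3 (rises) — ok.

2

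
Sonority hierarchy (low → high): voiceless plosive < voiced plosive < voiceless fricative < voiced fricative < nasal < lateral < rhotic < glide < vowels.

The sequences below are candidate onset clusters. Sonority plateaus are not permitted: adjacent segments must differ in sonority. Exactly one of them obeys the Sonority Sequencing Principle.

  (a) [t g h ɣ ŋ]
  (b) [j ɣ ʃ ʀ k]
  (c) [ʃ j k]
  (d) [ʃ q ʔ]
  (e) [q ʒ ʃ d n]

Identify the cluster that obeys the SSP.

a

(a) [t g h ɣ ŋ]: profile 1-2-3-4-5 — obeys.
(b) [j ɣ ʃ ʀ k]: profile 8-4-3-7-1 — violates.
(c) [ʃ j k]: profile 3-8-1 — violates.
(d) [ʃ q ʔ]: profile 3-1-1 — violates.
(e) [q ʒ ʃ d n]: profile 1-4-3-2-5 — violates.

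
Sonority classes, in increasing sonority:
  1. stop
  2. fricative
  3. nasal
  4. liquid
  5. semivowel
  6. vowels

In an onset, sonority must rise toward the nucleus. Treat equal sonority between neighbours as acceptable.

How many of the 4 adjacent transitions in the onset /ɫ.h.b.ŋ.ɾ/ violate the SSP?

2

/ɫ/: liquid = 4.
/h/: fricative = 2.
/b/: stop = 1.
/ŋ/: nasal = 3.
/ɾ/: liquid = 4.
/ɫ/→/h/: 4→2 (does not rise) — violation.
/h/→/b/: 2→1 (does not rise) — violation.
/b/→/ŋ/: 1→3 (rises) — ok.
/ŋ/→/ɾ/: 3→4 (rises) — ok.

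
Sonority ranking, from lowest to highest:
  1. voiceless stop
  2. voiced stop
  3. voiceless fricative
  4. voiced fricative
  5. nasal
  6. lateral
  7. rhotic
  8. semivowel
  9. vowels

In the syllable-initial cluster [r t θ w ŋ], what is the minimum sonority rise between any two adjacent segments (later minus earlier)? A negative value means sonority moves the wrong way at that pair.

-6

/r/ — rhotic, sonority 7.
/t/ — voiceless stop, sonority 1.
/θ/ — voiceless fricative, sonority 3.
/w/ — semivowel, sonority 8.
/ŋ/ — nasal, sonority 5.
/r/→/t/: change -6.
/t/→/θ/: change +2.
/θ/→/w/: change +5.
/w/→/ŋ/: change -3.
Minimum = -6.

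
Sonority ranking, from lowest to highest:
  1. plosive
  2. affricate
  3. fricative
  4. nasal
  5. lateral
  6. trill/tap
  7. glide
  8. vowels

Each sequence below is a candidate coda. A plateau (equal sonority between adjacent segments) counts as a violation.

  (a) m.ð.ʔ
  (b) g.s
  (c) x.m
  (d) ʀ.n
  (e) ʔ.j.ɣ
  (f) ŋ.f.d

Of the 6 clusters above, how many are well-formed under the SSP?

3

(a) m.ð.ʔ: profile 4-3-1 — obeys.
(b) g.s: profile 1-3 — violates.
(c) x.m: profile 3-4 — violates.
(d) ʀ.n: profile 6-4 — obeys.
(e) ʔ.j.ɣ: profile 1-7-3 — violates.
(f) ŋ.f.d: profile 4-3-1 — obeys.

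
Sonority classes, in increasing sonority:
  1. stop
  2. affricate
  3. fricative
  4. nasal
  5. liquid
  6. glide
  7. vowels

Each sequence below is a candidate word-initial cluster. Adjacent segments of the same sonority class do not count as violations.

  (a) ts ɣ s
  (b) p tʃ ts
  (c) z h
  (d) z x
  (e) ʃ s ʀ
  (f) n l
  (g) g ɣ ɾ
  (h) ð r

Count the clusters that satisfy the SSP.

(a) sonority 2-3-3: well-formed.
(b) sonority 1-2-2: well-formed.
(c) sonority 3-3: well-formed.
(d) sonority 3-3: well-formed.
(e) sonority 3-3-5: well-formed.
(f) sonority 4-5: well-formed.
(g) sonority 1-3-5: well-formed.
(h) sonority 3-5: well-formed.

8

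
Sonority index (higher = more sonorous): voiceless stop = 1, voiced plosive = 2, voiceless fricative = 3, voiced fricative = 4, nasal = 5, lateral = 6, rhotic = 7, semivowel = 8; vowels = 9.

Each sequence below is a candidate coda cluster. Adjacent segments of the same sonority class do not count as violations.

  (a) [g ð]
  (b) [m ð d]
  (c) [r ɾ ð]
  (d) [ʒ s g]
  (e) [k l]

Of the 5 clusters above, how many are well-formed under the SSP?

(a) 2-4 → violates
(b) 5-4-2 → obeys
(c) 7-7-4 → obeys
(d) 4-3-2 → obeys
(e) 1-6 → violates

3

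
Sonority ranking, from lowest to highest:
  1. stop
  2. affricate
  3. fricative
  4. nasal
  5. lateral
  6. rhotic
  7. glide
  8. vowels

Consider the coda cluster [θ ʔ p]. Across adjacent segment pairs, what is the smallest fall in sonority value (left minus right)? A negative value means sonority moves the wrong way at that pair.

/θ/ — fricative, sonority 3.
/ʔ/ — stop, sonority 1.
/p/ — stop, sonority 1.
/θ/→/ʔ/: change +2.
/ʔ/→/p/: change +0.
Minimum = 0.

0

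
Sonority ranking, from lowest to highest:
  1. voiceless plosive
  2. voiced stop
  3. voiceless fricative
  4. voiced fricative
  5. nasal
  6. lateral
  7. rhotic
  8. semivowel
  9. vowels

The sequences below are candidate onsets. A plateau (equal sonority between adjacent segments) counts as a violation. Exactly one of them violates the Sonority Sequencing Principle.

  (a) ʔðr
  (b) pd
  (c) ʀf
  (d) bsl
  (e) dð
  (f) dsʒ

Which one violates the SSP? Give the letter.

(a) sonority 1-4-7: well-formed.
(b) sonority 1-2: well-formed.
(c) sonority 7-3: ill-formed.
(d) sonority 2-3-6: well-formed.
(e) sonority 2-4: well-formed.
(f) sonority 2-3-4: well-formed.

c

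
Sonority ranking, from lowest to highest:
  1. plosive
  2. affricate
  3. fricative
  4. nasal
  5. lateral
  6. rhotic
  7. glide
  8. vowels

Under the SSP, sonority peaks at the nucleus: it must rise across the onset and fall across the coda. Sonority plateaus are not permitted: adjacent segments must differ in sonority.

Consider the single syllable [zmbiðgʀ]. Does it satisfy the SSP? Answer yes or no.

Onset: /z/ is a fricative (sonority 3), /m/ is a nasal (sonority 4), /b/ is a plosive (sonority 1); then the nucleus /i/ (sonority 8).
Onset profile 3-4-1-8 — does not strictly rise throughout.
Coda: /ð/ is a fricative (sonority 3), /g/ is a plosive (sonority 1), /ʀ/ is a rhotic (sonority 6).
Coda profile 8-3-1-6 — does not strictly fall throughout.

no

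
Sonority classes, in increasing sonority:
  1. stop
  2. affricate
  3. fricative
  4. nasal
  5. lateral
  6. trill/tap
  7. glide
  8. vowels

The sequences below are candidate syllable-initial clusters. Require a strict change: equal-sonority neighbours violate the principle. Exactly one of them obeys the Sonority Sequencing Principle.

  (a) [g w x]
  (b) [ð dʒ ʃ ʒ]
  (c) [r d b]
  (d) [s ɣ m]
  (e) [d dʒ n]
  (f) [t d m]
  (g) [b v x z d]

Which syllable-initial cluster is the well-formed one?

e

(a) 1-7-3 → violates
(b) 3-2-3-3 → violates
(c) 6-1-1 → violates
(d) 3-3-4 → violates
(e) 1-2-4 → obeys
(f) 1-1-4 → violates
(g) 1-3-3-3-1 → violates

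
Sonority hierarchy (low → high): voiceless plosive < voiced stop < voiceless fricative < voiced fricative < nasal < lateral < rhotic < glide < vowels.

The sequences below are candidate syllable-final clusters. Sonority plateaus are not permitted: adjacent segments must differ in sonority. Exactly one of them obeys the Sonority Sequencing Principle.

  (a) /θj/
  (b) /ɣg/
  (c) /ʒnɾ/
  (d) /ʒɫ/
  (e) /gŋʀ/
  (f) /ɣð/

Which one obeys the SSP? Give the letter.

b

(a) /θj/: profile 3-8 — violates.
(b) /ɣg/: profile 4-2 — obeys.
(c) /ʒnɾ/: profile 4-5-7 — violates.
(d) /ʒɫ/: profile 4-6 — violates.
(e) /gŋʀ/: profile 2-5-7 — violates.
(f) /ɣð/: profile 4-4 — violates.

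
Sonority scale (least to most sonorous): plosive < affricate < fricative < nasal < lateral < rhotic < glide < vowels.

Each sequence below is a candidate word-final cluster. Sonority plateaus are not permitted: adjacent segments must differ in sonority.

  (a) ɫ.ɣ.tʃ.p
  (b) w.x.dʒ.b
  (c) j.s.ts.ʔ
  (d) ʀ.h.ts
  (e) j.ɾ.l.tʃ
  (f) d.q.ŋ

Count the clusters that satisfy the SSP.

5

(a) ɫ.ɣ.tʃ.p: profile 5-3-2-1 — obeys.
(b) w.x.dʒ.b: profile 7-3-2-1 — obeys.
(c) j.s.ts.ʔ: profile 7-3-2-1 — obeys.
(d) ʀ.h.ts: profile 6-3-2 — obeys.
(e) j.ɾ.l.tʃ: profile 7-6-5-2 — obeys.
(f) d.q.ŋ: profile 1-1-4 — violates.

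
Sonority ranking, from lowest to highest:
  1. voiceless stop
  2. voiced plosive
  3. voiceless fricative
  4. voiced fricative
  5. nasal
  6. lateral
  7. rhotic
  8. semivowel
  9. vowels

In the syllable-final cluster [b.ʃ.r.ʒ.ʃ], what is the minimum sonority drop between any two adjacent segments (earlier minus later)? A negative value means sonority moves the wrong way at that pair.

/b/ is a voiced plosive (sonority 2).
/ʃ/ is a voiceless fricative (sonority 3).
/r/ is a rhotic (sonority 7).
/ʒ/ is a voiced fricative (sonority 4).
/ʃ/ is a voiceless fricative (sonority 3).
/b/→/ʃ/: change -1.
/ʃ/→/r/: change -4.
/r/→/ʒ/: change +3.
/ʒ/→/ʃ/: change +1.
Minimum = -4.

-4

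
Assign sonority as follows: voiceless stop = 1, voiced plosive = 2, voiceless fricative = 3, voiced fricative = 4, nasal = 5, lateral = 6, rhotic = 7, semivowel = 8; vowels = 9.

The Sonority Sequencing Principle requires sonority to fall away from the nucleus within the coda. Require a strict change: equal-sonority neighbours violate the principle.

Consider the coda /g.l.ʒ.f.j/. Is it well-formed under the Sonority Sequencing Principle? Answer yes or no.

no

/g/ — voiced plosive, sonority 2.
/l/ — lateral, sonority 6.
/ʒ/ — voiced fricative, sonority 4.
/f/ — voiceless fricative, sonority 3.
/j/ — semivowel, sonority 8.
The profile is 2-6-4-3-8. Between /g/ (2) and /l/ (6) sonority does not fall, so the cluster violates the SSP.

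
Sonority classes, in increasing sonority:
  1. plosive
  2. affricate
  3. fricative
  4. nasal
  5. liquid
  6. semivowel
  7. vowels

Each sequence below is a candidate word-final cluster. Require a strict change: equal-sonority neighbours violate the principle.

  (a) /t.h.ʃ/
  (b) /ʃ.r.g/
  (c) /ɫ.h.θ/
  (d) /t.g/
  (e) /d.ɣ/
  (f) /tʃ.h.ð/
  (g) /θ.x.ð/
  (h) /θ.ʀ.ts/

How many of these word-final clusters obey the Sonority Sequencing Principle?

(a) 1-3-3 → violates
(b) 3-5-1 → violates
(c) 5-3-3 → violates
(d) 1-1 → violates
(e) 1-3 → violates
(f) 2-3-3 → violates
(g) 3-3-3 → violates
(h) 3-5-2 → violates

0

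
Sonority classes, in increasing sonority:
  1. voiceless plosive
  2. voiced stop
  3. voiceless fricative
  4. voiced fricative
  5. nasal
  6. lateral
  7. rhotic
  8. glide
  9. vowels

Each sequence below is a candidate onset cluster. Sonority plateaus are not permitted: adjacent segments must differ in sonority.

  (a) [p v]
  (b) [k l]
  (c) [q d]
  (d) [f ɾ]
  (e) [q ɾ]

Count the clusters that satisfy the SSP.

(a) 1-4 → obeys
(b) 1-6 → obeys
(c) 1-2 → obeys
(d) 3-7 → obeys
(e) 1-7 → obeys

5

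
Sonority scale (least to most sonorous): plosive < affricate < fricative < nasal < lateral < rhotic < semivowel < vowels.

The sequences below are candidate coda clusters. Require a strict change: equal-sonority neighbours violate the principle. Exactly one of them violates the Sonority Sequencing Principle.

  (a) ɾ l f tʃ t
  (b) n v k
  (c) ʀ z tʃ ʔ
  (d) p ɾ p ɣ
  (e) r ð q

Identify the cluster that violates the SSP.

(a) sonority 6-5-3-2-1: well-formed.
(b) sonority 4-3-1: well-formed.
(c) sonority 6-3-2-1: well-formed.
(d) sonority 1-6-1-3: ill-formed.
(e) sonority 6-3-1: well-formed.

d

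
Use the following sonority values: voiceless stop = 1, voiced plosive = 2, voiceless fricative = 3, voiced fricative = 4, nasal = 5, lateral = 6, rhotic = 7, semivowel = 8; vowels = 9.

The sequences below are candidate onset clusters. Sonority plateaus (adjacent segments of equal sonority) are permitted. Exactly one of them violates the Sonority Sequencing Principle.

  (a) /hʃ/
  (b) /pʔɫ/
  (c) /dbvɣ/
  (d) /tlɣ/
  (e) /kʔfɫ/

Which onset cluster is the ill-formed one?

d

(a) 3-3 → obeys
(b) 1-1-6 → obeys
(c) 2-2-4-4 → obeys
(d) 1-6-4 → violates
(e) 1-1-3-6 → obeys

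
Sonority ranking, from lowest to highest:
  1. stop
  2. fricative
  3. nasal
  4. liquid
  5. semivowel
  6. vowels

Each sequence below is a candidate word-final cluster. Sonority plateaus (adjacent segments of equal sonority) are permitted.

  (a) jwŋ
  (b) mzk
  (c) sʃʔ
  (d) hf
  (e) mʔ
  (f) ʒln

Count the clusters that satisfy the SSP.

5

(a) jwŋ: profile 5-5-3 — obeys.
(b) mzk: profile 3-2-1 — obeys.
(c) sʃʔ: profile 2-2-1 — obeys.
(d) hf: profile 2-2 — obeys.
(e) mʔ: profile 3-1 — obeys.
(f) ʒln: profile 2-4-3 — violates.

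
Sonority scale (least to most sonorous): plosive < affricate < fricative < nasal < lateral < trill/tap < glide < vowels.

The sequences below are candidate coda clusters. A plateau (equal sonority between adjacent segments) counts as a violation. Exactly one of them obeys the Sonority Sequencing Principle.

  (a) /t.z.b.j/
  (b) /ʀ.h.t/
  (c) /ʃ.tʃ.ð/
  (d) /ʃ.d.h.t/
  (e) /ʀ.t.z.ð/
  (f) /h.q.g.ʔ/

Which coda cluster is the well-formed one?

b

(a) /t.z.b.j/: profile 1-3-1-7 — violates.
(b) /ʀ.h.t/: profile 6-3-1 — obeys.
(c) /ʃ.tʃ.ð/: profile 3-2-3 — violates.
(d) /ʃ.d.h.t/: profile 3-1-3-1 — violates.
(e) /ʀ.t.z.ð/: profile 6-1-3-3 — violates.
(f) /h.q.g.ʔ/: profile 3-1-1-1 — violates.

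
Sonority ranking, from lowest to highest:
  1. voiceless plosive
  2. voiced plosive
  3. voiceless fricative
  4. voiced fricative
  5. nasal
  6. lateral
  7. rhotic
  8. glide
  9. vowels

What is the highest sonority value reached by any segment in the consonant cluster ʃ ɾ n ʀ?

/ʃ/ is a voiceless fricative (sonority 3).
/ɾ/ is a rhotic (sonority 7).
/n/ is a nasal (sonority 5).
/ʀ/ is a rhotic (sonority 7).
The maximum is 7.

7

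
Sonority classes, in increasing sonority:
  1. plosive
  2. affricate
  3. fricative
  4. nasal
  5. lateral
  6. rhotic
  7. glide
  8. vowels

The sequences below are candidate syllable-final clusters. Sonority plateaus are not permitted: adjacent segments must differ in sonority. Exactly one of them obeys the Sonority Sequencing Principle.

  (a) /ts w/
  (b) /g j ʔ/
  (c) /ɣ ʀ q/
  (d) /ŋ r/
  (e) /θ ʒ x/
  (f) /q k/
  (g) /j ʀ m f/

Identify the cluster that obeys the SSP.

(a) 2-7 → violates
(b) 1-7-1 → violates
(c) 3-6-1 → violates
(d) 4-6 → violates
(e) 3-3-3 → violates
(f) 1-1 → violates
(g) 7-6-4-3 → obeys

g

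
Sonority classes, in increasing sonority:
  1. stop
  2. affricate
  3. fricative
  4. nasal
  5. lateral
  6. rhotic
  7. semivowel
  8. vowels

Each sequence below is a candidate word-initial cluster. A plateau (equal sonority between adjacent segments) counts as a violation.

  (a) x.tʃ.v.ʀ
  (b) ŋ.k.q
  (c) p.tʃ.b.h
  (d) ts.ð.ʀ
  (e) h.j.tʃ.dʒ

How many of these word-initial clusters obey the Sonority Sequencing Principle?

(a) x.tʃ.v.ʀ: profile 3-2-3-6 — violates.
(b) ŋ.k.q: profile 4-1-1 — violates.
(c) p.tʃ.b.h: profile 1-2-1-3 — violates.
(d) ts.ð.ʀ: profile 2-3-6 — obeys.
(e) h.j.tʃ.dʒ: profile 3-7-2-2 — violates.

1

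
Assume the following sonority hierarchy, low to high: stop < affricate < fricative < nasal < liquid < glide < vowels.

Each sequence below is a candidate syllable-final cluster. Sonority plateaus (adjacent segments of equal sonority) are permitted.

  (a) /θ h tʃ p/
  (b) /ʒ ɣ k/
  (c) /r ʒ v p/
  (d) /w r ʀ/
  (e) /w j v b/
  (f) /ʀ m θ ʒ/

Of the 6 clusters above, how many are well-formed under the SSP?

(a) sonority 3-3-2-1: well-formed.
(b) sonority 3-3-1: well-formed.
(c) sonority 5-3-3-1: well-formed.
(d) sonority 6-5-5: well-formed.
(e) sonority 6-6-3-1: well-formed.
(f) sonority 5-4-3-3: well-formed.

6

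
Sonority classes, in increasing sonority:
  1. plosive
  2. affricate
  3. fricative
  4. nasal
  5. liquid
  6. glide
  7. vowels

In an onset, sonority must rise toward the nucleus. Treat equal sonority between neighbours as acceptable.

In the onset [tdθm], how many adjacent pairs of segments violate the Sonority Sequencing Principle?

/t/: plosive = 1.
/d/: plosive = 1.
/θ/: fricative = 3.
/m/: nasal = 4.
/t/→/d/: 1→1 (plateau, allowed) — ok.
/d/→/θ/: 1→3 (rises) — ok.
/θ/→/m/: 3→4 (rises) — ok.

0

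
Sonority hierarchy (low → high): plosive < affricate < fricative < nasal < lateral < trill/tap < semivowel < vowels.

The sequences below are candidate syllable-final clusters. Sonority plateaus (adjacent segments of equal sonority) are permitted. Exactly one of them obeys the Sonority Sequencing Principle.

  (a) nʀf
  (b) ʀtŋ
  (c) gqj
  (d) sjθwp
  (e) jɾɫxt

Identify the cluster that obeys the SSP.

(a) 4-6-3 → violates
(b) 6-1-4 → violates
(c) 1-1-7 → violates
(d) 3-7-3-7-1 → violates
(e) 7-6-5-3-1 → obeys

e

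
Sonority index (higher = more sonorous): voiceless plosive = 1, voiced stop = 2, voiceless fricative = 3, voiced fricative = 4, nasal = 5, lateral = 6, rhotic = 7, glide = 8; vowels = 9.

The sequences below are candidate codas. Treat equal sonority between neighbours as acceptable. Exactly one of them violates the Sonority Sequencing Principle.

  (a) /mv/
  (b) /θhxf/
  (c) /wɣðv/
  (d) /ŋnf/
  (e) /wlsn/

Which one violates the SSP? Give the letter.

e

(a) 5-4 → obeys
(b) 3-3-3-3 → obeys
(c) 8-4-4-4 → obeys
(d) 5-5-3 → obeys
(e) 8-6-3-5 → violates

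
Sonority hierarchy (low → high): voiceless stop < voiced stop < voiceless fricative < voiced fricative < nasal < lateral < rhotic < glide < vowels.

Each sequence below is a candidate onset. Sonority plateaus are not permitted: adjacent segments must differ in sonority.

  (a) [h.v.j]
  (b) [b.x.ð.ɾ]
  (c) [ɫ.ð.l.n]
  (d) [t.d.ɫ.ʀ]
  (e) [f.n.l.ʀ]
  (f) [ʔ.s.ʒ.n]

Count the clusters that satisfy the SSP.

5

(a) [h.v.j]: profile 3-4-8 — obeys.
(b) [b.x.ð.ɾ]: profile 2-3-4-7 — obeys.
(c) [ɫ.ð.l.n]: profile 6-4-6-5 — violates.
(d) [t.d.ɫ.ʀ]: profile 1-2-6-7 — obeys.
(e) [f.n.l.ʀ]: profile 3-5-6-7 — obeys.
(f) [ʔ.s.ʒ.n]: profile 1-3-4-5 — obeys.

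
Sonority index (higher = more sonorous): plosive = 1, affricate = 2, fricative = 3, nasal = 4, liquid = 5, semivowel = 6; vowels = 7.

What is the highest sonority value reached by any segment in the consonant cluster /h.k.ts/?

/h/: fricative = 3.
/k/: plosive = 1.
/ts/: affricate = 2.
The maximum is 3.

3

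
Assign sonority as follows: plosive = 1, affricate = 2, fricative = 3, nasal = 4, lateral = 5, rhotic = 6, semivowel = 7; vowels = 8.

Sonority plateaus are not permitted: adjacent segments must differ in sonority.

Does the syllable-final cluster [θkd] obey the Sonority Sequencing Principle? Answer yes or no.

/θ/ — fricative, sonority 3.
/k/ — plosive, sonority 1.
/d/ — plosive, sonority 1.
The profile is 3-1-1. Between /k/ (1) and /d/ (1) sonority does not fall, so the cluster violates the SSP.

no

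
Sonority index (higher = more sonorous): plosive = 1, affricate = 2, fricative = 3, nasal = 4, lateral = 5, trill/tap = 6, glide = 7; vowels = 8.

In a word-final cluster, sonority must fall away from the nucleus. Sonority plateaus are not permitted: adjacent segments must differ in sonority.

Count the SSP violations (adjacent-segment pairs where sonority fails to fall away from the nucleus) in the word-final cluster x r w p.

2

/x/ — fricative, sonority 3.
/r/ — trill/tap, sonority 6.
/w/ — glide, sonority 7.
/p/ — plosive, sonority 1.
/x/→/r/: 3→6 (does not fall) — violation.
/r/→/w/: 6→7 (does not fall) — violation.
/w/→/p/: 7→1 (falls) — ok.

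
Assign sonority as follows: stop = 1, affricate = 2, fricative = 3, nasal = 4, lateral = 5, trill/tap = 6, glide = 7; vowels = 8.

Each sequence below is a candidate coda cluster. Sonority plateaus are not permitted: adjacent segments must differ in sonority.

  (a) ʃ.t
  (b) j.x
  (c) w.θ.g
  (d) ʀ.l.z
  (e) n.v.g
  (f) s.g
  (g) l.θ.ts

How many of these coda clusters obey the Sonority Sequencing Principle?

7

(a) ʃ.t: profile 3-1 — obeys.
(b) j.x: profile 7-3 — obeys.
(c) w.θ.g: profile 7-3-1 — obeys.
(d) ʀ.l.z: profile 6-5-3 — obeys.
(e) n.v.g: profile 4-3-1 — obeys.
(f) s.g: profile 3-1 — obeys.
(g) l.θ.ts: profile 5-3-2 — obeys.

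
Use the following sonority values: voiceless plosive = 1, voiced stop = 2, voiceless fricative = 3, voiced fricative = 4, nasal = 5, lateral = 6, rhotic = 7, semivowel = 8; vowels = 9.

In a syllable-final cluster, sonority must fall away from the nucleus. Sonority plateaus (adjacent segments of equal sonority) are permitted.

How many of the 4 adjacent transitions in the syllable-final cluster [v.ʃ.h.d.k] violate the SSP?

/v/ is a voiced fricative (sonority 4).
/ʃ/ is a voiceless fricative (sonority 3).
/h/ is a voiceless fricative (sonority 3).
/d/ is a voiced stop (sonority 2).
/k/ is a voiceless plosive (sonority 1).
/v/→/ʃ/: 4→3 (falls) — ok.
/ʃ/→/h/: 3→3 (plateau, allowed) — ok.
/h/→/d/: 3→2 (falls) — ok.
/d/→/k/: 2→1 (falls) — ok.

0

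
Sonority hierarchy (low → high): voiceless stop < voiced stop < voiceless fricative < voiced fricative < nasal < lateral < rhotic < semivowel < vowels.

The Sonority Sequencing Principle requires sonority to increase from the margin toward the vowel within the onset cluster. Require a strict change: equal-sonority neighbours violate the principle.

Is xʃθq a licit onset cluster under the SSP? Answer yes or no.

/x/ — voiceless fricative, sonority 3.
/ʃ/ — voiceless fricative, sonority 3.
/θ/ — voiceless fricative, sonority 3.
/q/ — voiceless stop, sonority 1.
The profile is 3-3-3-1. Between /x/ (3) and /ʃ/ (3) sonority does not rise, so the cluster violates the SSP.

no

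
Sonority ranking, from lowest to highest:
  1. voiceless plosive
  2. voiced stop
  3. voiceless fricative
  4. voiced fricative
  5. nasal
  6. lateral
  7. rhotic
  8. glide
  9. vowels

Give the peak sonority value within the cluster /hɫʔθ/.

/h/ is a voiceless fricative (sonority 3).
/ɫ/ is a lateral (sonority 6).
/ʔ/ is a voiceless plosive (sonority 1).
/θ/ is a voiceless fricative (sonority 3).
The maximum is 6.

6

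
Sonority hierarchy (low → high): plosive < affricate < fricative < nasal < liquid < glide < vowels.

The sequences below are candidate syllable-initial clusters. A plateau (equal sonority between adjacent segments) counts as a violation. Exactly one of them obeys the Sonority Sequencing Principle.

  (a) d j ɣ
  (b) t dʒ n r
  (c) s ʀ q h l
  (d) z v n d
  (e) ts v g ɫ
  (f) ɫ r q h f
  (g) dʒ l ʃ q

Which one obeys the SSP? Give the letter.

(a) sonority 1-6-3: ill-formed.
(b) sonority 1-2-4-5: well-formed.
(c) sonority 3-5-1-3-5: ill-formed.
(d) sonority 3-3-4-1: ill-formed.
(e) sonority 2-3-1-5: ill-formed.
(f) sonority 5-5-1-3-3: ill-formed.
(g) sonority 2-5-3-1: ill-formed.

b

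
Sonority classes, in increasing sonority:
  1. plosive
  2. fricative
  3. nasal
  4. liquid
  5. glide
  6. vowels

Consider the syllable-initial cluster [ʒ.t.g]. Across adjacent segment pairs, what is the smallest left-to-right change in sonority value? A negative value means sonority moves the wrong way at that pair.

/ʒ/: fricative = 2.
/t/: plosive = 1.
/g/: plosive = 1.
/ʒ/→/t/: change -1.
/t/→/g/: change +0.
Minimum = -1.

-1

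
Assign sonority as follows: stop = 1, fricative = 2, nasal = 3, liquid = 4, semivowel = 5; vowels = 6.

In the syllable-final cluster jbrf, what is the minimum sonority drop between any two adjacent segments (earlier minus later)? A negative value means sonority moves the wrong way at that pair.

-3

/j/ — semivowel, sonority 5.
/b/ — stop, sonority 1.
/r/ — liquid, sonority 4.
/f/ — fricative, sonority 2.
/j/→/b/: change +4.
/b/→/r/: change -3.
/r/→/f/: change +2.
Minimum = -3.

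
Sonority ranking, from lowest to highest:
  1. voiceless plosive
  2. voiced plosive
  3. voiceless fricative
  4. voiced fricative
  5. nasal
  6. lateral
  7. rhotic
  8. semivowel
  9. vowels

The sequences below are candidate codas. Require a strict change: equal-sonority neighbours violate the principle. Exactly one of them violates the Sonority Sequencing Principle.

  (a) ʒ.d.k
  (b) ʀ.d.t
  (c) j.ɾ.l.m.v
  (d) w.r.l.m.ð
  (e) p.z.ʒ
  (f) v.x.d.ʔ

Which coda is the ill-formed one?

(a) ʒ.d.k: profile 4-2-1 — obeys.
(b) ʀ.d.t: profile 7-2-1 — obeys.
(c) j.ɾ.l.m.v: profile 8-7-6-5-4 — obeys.
(d) w.r.l.m.ð: profile 8-7-6-5-4 — obeys.
(e) p.z.ʒ: profile 1-4-4 — violates.
(f) v.x.d.ʔ: profile 4-3-2-1 — obeys.

e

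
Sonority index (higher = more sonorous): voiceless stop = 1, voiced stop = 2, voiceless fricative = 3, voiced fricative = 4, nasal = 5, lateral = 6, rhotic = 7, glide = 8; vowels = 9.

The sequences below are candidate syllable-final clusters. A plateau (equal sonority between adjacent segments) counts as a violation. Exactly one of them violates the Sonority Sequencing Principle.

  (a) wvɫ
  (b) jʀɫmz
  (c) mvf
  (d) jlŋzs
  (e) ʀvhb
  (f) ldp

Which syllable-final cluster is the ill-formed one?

(a) sonority 8-4-6: ill-formed.
(b) sonority 8-7-6-5-4: well-formed.
(c) sonority 5-4-3: well-formed.
(d) sonority 8-6-5-4-3: well-formed.
(e) sonority 7-4-3-2: well-formed.
(f) sonority 6-2-1: well-formed.

a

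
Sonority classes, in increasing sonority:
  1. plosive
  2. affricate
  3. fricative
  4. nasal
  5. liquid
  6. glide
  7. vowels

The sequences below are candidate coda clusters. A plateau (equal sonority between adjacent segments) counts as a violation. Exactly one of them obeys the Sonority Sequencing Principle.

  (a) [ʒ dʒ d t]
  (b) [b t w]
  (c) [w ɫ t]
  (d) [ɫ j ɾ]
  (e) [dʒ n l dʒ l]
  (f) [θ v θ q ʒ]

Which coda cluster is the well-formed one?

c

(a) sonority 3-2-1-1: ill-formed.
(b) sonority 1-1-6: ill-formed.
(c) sonority 6-5-1: well-formed.
(d) sonority 5-6-5: ill-formed.
(e) sonority 2-4-5-2-5: ill-formed.
(f) sonority 3-3-3-1-3: ill-formed.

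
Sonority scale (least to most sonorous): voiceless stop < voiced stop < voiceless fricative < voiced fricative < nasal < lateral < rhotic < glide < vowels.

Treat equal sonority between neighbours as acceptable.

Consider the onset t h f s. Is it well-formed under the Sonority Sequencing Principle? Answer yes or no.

yes

/t/ — voiceless stop, sonority 1.
/h/ — voiceless fricative, sonority 3.
/f/ — voiceless fricative, sonority 3.
/s/ — voiceless fricative, sonority 3.
The profile 1-3-3-3 is non-decreasing (plateaus allowed), so the onset satisfies the SSP.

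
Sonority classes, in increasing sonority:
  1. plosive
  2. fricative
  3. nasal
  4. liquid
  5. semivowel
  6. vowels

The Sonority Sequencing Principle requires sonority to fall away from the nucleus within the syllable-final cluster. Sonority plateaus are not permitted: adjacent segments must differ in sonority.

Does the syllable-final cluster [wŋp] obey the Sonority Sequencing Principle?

yes

/w/ — semivowel, sonority 5.
/ŋ/ — nasal, sonority 3.
/p/ — plosive, sonority 1.
The profile 5-3-1 strictly falls, so the syllable-final cluster satisfies the SSP.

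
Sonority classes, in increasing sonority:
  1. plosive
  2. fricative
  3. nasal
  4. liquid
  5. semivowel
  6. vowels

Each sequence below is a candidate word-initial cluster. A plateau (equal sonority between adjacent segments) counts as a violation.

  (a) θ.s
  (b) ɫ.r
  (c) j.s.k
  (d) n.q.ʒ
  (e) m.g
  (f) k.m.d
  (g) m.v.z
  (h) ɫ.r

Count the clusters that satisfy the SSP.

(a) 2-2 → violates
(b) 4-4 → violates
(c) 5-2-1 → violates
(d) 3-1-2 → violates
(e) 3-1 → violates
(f) 1-3-1 → violates
(g) 3-2-2 → violates
(h) 4-4 → violates

0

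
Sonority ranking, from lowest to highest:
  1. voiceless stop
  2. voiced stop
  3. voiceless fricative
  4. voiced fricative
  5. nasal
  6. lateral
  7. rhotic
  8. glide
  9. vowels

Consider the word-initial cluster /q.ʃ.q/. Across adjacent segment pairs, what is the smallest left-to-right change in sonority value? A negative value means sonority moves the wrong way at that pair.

-2

/q/ is a voiceless stop (sonority 1).
/ʃ/ is a voiceless fricative (sonority 3).
/q/ is a voiceless stop (sonority 1).
/q/→/ʃ/: change +2.
/ʃ/→/q/: change -2.
Minimum = -2.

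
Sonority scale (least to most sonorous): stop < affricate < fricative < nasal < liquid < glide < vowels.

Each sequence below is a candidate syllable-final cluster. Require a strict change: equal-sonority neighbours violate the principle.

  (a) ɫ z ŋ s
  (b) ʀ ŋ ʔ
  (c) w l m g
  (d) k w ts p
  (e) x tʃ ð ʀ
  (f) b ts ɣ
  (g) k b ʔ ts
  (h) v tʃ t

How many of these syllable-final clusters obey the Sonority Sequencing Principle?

(a) 5-3-4-3 → violates
(b) 5-4-1 → obeys
(c) 6-5-4-1 → obeys
(d) 1-6-2-1 → violates
(e) 3-2-3-5 → violates
(f) 1-2-3 → violates
(g) 1-1-1-2 → violates
(h) 3-2-1 → obeys

3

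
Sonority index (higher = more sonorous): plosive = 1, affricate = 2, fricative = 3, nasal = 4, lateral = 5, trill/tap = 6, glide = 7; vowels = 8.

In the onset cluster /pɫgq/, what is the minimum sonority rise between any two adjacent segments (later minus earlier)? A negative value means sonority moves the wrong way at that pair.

/p/: plosive = 1.
/ɫ/: lateral = 5.
/g/: plosive = 1.
/q/: plosive = 1.
/p/→/ɫ/: change +4.
/ɫ/→/g/: change -4.
/g/→/q/: change +0.
Minimum = -4.

-4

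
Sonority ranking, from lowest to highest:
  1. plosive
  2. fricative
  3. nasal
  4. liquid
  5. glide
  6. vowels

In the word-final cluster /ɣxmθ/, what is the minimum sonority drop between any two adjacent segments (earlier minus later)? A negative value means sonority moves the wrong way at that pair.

/ɣ/ is a fricative (sonority 2).
/x/ is a fricative (sonority 2).
/m/ is a nasal (sonority 3).
/θ/ is a fricative (sonority 2).
/ɣ/→/x/: change +0.
/x/→/m/: change -1.
/m/→/θ/: change +1.
Minimum = -1.

-1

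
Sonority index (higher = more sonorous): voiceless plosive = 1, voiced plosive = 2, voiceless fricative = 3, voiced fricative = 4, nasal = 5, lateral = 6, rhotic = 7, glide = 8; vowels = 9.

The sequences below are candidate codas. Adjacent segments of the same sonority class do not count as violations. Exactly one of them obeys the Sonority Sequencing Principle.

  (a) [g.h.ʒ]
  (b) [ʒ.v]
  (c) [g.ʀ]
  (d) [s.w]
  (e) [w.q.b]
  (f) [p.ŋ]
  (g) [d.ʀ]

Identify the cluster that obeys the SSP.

b

(a) 2-3-4 → violates
(b) 4-4 → obeys
(c) 2-7 → violates
(d) 3-8 → violates
(e) 8-1-2 → violates
(f) 1-5 → violates
(g) 2-7 → violates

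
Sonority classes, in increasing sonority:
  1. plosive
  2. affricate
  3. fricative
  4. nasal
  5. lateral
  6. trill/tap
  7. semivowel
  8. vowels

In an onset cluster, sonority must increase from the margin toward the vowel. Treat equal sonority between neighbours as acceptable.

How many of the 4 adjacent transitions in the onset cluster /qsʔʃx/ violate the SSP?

1

/q/ is a plosive (sonority 1).
/s/ is a fricative (sonority 3).
/ʔ/ is a plosive (sonority 1).
/ʃ/ is a fricative (sonority 3).
/x/ is a fricative (sonority 3).
/q/→/s/: 1→3 (rises) — ok.
/s/→/ʔ/: 3→1 (does not rise) — violation.
/ʔ/→/ʃ/: 1→3 (rises) — ok.
/ʃ/→/x/: 3→3 (plateau, allowed) — ok.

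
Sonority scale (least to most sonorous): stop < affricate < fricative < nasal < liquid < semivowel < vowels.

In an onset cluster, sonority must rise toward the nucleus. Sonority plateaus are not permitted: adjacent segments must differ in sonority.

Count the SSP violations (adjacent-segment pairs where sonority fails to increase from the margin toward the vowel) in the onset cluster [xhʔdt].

4

/x/ is a fricative (sonority 3).
/h/ is a fricative (sonority 3).
/ʔ/ is a stop (sonority 1).
/d/ is a stop (sonority 1).
/t/ is a stop (sonority 1).
/x/→/h/: 3→3 (plateau) — violation.
/h/→/ʔ/: 3→1 (does not rise) — violation.
/ʔ/→/d/: 1→1 (plateau) — violation.
/d/→/t/: 1→1 (plateau) — violation.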